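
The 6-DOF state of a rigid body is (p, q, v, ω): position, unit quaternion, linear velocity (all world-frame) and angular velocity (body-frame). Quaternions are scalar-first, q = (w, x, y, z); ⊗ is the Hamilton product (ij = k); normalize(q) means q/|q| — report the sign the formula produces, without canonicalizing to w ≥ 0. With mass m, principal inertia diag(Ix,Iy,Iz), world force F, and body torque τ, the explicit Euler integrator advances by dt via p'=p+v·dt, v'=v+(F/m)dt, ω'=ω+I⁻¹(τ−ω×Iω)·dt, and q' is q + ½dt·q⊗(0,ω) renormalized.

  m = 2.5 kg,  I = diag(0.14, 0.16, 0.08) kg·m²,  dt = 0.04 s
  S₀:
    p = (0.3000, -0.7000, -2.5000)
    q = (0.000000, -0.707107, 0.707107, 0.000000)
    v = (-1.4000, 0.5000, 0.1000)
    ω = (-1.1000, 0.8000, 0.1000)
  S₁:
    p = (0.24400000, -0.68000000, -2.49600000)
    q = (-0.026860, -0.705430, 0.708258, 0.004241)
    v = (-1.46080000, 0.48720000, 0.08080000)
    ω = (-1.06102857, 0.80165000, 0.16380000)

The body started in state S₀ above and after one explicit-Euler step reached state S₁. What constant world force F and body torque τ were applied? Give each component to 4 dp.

F = (-3.8000, -0.8000, -1.2000)
τ = (0.1300, 0.0000, 0.1100)

rate change Δω = (0.03897143, 0.00165000, 0.06380000)
ω₀×(Iω₀) = (-0.0064, -0.0066, -0.0176)
applied torque τ = (0.1300, 0.0000, 0.1100)
Δv = v₁−v₀ = (-0.06080000, -0.01280000, -0.01920000)
applied force F = (-3.8000, -0.8000, -1.2000)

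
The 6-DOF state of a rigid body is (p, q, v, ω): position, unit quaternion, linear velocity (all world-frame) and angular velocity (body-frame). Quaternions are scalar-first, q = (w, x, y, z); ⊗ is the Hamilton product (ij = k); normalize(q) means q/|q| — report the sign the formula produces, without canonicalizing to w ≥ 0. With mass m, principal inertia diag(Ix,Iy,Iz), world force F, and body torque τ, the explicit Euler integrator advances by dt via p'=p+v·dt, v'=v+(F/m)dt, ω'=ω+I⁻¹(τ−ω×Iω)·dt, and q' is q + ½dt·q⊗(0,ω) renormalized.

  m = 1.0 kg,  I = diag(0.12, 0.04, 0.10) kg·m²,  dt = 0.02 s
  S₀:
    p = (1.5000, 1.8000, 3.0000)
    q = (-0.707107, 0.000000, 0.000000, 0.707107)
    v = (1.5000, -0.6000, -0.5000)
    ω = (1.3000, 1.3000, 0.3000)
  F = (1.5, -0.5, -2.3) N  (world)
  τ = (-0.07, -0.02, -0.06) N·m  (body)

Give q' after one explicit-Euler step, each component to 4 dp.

2q̇ = q⊗(0,ω) = (-0.2121321, -1.8384782, 0.0000000, -0.2121321)
q' = normalize(q + ½dt·q⊗(0,ω)) = (-0.7091, -0.0184, 0.0000, 0.7049)

q' = (-0.7091, -0.0184, 0.0000, 0.7049)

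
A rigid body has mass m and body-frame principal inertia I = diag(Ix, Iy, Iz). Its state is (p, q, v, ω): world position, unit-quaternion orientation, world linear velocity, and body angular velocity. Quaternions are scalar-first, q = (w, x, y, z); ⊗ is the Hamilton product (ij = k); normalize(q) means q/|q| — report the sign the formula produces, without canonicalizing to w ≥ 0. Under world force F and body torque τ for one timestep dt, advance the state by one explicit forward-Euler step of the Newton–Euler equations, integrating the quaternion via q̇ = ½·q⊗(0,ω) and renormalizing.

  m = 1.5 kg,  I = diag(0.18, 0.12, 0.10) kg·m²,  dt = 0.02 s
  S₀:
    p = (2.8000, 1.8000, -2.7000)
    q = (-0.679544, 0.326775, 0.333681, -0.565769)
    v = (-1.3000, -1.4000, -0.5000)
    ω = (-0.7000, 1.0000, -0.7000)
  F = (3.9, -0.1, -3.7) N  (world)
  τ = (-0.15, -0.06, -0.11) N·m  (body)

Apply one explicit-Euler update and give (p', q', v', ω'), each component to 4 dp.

p' = (2.7740, 1.7720, -2.7100)
q' = (-0.6845, 0.3348, 0.3331, -0.5554)
v' = (-1.2480, -1.4013, -0.5493)
ω' = (-0.7182, 0.9835, -0.7304)

a = F/m = (2.6000, -0.0667, -2.4667)
new position p' = (2.7740, 1.7720, -2.7100)
v + (F/m)dt = (-1.2480, -1.4013, -0.5493)
angular accel α = (-0.9111, -0.8267, -1.5200)
ω' = ω + α·dt = (-0.7182, 0.9835, -0.7304)
2q̇ = q⊗(0,ω) = (-0.5009768, 0.8078731, -0.0547632, 1.0360325)
q + ½dt·q⊗(0,ω), renormalized = (-0.6845, 0.3348, 0.3331, -0.5554)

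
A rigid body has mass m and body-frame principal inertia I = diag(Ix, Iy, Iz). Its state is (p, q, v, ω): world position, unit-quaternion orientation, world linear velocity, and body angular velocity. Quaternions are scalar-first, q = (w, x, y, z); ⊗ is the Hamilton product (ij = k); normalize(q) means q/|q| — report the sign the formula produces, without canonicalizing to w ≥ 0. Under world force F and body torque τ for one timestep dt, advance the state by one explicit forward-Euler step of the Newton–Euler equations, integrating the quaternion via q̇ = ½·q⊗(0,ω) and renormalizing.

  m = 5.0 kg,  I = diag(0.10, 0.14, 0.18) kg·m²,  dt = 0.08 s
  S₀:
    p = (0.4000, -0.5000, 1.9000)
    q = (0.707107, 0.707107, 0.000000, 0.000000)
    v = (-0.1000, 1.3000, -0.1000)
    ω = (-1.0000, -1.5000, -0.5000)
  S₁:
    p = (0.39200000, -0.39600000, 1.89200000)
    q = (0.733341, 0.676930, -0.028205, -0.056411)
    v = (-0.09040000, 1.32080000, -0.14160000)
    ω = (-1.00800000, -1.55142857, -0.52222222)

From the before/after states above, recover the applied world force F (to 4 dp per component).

v₁ − v₀ = (0.00960000, 0.02080000, -0.04160000)
applied force F = (0.6000, 1.3000, -2.6000)

F = (0.6000, 1.3000, -2.6000)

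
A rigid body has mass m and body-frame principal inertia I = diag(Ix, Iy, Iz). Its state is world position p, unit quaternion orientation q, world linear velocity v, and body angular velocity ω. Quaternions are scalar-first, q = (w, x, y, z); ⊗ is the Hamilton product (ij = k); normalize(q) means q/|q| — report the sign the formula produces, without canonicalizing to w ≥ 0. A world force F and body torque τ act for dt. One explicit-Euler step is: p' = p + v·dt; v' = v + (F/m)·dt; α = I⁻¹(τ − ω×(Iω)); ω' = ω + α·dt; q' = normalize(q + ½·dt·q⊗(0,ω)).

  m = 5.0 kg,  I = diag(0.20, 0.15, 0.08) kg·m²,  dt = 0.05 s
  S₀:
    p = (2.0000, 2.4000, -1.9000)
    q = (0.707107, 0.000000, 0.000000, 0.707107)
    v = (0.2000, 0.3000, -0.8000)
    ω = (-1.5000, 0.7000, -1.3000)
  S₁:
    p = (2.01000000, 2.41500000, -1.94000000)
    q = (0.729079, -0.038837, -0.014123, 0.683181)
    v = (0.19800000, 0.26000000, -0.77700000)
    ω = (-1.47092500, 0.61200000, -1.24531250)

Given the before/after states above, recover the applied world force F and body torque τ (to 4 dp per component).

Δv = v₁−v₀ = (-0.00200000, -0.04000000, 0.02300000)
m·(v₁−v₀)/dt = (-0.2000, -4.0000, 2.3000)
Δω = ω₁−ω₀ = (0.02907500, -0.08800000, 0.05468750)
I·α + gyro = (0.1800, -0.0300, 0.1400)

F = (-0.2000, -4.0000, 2.3000)
τ = (0.1800, -0.0300, 0.1400)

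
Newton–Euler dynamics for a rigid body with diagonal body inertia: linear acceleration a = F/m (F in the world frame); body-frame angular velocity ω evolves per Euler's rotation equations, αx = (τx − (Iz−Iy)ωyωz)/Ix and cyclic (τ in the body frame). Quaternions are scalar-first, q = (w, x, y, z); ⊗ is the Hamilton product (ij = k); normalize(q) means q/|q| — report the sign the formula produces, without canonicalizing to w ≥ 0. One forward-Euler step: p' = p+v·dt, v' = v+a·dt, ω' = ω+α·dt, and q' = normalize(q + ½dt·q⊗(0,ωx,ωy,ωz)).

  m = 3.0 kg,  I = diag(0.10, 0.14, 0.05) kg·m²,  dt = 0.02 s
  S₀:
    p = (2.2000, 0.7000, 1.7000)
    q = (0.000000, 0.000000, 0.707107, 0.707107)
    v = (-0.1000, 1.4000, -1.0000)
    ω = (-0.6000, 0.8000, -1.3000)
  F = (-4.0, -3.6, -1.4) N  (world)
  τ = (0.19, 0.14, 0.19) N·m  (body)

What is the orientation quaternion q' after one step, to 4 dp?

Hamilton product q⊗(0,ω) = (0.3535535, -1.4849247, -0.4242642, 0.4242642)
updated quaternion q' = (0.0035, -0.0148, 0.7028, 0.7113)

q' = (0.0035, -0.0148, 0.7028, 0.7113)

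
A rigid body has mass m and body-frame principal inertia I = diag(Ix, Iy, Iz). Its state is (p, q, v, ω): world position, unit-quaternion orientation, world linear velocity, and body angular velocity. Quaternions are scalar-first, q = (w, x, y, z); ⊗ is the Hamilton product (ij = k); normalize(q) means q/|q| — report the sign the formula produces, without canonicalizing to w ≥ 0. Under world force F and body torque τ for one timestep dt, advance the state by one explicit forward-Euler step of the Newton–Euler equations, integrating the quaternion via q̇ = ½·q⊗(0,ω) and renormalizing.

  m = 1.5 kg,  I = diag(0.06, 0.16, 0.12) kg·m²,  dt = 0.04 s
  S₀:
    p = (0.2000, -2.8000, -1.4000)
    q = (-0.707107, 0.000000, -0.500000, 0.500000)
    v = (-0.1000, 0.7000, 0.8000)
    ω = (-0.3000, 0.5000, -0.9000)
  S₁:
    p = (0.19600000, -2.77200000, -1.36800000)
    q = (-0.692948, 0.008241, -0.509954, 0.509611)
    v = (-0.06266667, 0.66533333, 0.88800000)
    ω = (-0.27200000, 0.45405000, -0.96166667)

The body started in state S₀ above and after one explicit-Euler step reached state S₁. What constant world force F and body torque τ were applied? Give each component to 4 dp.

F = (1.4000, -1.3000, 3.3000)
τ = (0.0600, -0.2000, -0.2000)

v₁ − v₀ = (0.03733333, -0.03466667, 0.08800000)
applied force F = (1.4000, -1.3000, 3.3000)
ω₁ − ω₀ = (0.02800000, -0.04595000, -0.06166667)
ω₀×(Iω₀) = (0.0180, -0.0162, -0.0150)
applied torque τ = (0.0600, -0.2000, -0.2000)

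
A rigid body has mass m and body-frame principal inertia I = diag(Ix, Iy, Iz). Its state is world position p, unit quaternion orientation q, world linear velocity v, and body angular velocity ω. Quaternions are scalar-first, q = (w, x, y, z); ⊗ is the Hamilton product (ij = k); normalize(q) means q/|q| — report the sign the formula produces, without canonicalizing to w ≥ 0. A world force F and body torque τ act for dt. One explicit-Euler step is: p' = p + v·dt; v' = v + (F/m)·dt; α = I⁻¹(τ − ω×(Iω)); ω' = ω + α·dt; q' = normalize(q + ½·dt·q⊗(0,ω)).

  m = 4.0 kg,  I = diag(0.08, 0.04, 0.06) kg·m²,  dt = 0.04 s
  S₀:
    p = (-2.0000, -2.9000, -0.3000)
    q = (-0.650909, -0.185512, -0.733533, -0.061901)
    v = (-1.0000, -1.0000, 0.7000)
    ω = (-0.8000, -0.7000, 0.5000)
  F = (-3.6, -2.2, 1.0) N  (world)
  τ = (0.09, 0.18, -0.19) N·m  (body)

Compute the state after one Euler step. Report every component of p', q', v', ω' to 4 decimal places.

precession coupling ω×(Iω) = (-0.0070, -0.0080, -0.0224)
angular accel α = (1.2125, 4.7000, -2.7933)
new body rate ω' = (-0.7515, -0.5120, 0.3883)
Hamilton product q⊗(0,ω) = (-0.6309322, 0.1106300, 0.5979131, -0.7824225)
q + ½dt·q⊗(0,ω), renormalized = (-0.6633, -0.1832, -0.7214, -0.0775)
linear accel F/m = (-0.9000, -0.5500, 0.2500)
p + v·dt = (-2.0400, -2.9400, -0.2720)
new velocity v' = (-1.0360, -1.0220, 0.7100)

p' = (-2.0400, -2.9400, -0.2720)
q' = (-0.6633, -0.1832, -0.7214, -0.0775)
v' = (-1.0360, -1.0220, 0.7100)
ω' = (-0.7515, -0.5120, 0.3883)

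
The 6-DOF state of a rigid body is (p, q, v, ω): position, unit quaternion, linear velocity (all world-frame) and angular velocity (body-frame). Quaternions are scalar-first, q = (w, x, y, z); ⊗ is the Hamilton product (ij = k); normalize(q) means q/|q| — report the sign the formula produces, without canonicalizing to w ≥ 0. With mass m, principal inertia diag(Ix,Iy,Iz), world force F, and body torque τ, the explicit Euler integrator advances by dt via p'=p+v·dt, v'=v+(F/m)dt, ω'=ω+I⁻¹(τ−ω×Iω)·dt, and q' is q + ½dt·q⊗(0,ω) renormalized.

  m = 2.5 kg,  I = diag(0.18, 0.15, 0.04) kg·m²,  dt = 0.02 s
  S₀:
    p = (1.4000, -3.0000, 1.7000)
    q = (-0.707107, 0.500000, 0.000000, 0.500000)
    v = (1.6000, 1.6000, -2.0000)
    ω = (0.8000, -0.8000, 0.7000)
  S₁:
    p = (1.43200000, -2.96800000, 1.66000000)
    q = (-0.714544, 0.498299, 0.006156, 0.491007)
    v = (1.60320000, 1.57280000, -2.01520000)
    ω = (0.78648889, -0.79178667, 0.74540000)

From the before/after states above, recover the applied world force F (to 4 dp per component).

Δv = v₁−v₀ = (0.00320000, -0.02720000, -0.01520000)
m·(v₁−v₀)/dt = (0.4000, -3.4000, -1.9000)

F = (0.4000, -3.4000, -1.9000)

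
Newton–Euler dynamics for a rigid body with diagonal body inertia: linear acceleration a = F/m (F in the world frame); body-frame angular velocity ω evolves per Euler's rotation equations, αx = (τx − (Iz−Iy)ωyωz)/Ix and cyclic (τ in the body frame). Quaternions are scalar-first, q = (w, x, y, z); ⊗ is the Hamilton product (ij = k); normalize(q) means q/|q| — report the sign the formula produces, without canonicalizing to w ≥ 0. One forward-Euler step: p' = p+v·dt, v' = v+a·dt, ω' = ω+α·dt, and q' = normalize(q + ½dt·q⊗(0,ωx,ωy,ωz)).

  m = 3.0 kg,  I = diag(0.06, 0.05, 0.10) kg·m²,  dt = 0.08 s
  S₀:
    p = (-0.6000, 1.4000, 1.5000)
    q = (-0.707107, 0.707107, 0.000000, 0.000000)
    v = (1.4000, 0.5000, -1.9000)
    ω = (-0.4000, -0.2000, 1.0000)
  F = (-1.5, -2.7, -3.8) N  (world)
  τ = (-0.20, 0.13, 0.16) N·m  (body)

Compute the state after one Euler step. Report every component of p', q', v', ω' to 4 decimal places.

(τ − ω×Iω)/I = (-3.1667, 2.2800, 1.6080)
new body rate ω' = (-0.6533, -0.0176, 1.1286)
Hamilton product q⊗(0,ω) = (0.2828428, 0.2828428, -0.5656856, -0.8485284)
updated quaternion q' = (-0.6951, 0.7177, -0.0226, -0.0339)
linear accel F/m = (-0.5000, -0.9000, -1.2667)
new position p' = (-0.4880, 1.4400, 1.3480)
v + (F/m)dt = (1.3600, 0.4280, -2.0013)

p' = (-0.4880, 1.4400, 1.3480)
q' = (-0.6951, 0.7177, -0.0226, -0.0339)
v' = (1.3600, 0.4280, -2.0013)
ω' = (-0.6533, -0.0176, 1.1286)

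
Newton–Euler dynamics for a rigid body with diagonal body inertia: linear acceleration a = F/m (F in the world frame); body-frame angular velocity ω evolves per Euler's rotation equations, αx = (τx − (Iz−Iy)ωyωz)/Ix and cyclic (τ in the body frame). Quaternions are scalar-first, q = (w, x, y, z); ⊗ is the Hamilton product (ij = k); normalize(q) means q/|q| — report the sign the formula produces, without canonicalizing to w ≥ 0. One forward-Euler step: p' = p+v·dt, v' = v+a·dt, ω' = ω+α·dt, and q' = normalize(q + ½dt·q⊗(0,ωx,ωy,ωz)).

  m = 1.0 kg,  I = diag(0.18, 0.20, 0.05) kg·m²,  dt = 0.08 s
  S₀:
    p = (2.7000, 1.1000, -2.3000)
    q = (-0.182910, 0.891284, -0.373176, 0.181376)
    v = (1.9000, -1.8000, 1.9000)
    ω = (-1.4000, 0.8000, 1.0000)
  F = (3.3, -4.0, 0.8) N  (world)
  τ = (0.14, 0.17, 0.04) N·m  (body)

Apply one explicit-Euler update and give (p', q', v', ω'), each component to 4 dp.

a = F/m = (3.3000, -4.0000, 0.8000)
new position p' = (2.8520, 0.9560, -2.1480)
v' = v + a·dt = (2.1640, -2.1200, 1.9640)
α = I⁻¹(τ − ω×Iω) = (1.4444, 1.7600, 1.2480)
new body rate ω' = (-1.2844, 0.9408, 1.0998)
2q̇ = q⊗(0,ω) = (1.3649624, -0.2622028, -1.2915384, 0.0076708)
q' = normalize(q + ½dt·q⊗(0,ω)) = (-0.1279, 0.8783, -0.4236, 0.1812)

p' = (2.8520, 0.9560, -2.1480)
q' = (-0.1279, 0.8783, -0.4236, 0.1812)
v' = (2.1640, -2.1200, 1.9640)
ω' = (-1.2844, 0.9408, 1.0998)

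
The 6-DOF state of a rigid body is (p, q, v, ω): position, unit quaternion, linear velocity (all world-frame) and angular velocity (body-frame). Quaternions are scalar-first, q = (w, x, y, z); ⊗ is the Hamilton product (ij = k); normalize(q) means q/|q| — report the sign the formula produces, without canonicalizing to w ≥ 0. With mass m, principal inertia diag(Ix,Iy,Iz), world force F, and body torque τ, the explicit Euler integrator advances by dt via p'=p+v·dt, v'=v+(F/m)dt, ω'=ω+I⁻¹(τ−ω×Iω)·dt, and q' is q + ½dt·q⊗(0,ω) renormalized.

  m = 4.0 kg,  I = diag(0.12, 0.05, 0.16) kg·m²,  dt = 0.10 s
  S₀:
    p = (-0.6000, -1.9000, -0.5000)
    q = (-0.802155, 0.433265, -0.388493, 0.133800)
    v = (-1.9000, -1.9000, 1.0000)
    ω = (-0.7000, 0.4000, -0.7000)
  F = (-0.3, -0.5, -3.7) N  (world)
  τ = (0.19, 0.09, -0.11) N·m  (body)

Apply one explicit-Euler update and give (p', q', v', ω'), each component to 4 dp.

p' = (-0.7900, -2.0900, -0.4000)
q' = (-0.7734, 0.4716, -0.3935, 0.1567)
v' = (-1.9075, -1.9125, 0.9075)
ω' = (-0.5160, 0.6192, -0.7810)

α = I⁻¹(τ − ω×Iω) = (1.8400, 2.1920, -0.8100)
ω + α·dt = (-0.5160, 0.6192, -0.7810)
Hamilton product q⊗(0,ω) = (0.5523427, 0.7799336, -0.1112365, 0.4628694)
q' = normalize(q + ½dt·q⊗(0,ω)) = (-0.7734, 0.4716, -0.3935, 0.1567)
new position p' = (-0.7900, -2.0900, -0.4000)
v + (F/m)dt = (-1.9075, -1.9125, 0.9075)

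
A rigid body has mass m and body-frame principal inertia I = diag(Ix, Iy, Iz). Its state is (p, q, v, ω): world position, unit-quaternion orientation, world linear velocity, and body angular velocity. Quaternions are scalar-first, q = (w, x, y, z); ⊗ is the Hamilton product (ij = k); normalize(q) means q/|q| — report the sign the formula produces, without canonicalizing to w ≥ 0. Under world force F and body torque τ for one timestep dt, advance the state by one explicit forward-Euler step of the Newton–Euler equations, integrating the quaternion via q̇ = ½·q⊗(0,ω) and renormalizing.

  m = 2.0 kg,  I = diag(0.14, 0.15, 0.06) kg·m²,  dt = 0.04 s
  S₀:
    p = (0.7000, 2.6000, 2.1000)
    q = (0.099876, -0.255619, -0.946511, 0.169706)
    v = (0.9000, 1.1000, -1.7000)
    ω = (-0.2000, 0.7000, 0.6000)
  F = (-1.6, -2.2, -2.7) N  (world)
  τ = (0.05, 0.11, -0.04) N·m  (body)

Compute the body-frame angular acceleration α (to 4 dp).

precession coupling ω×(Iω) = (-0.0378, -0.0096, -0.0014)
(τ − ω×Iω)/I = (0.6271, 0.7973, -0.6433)

α = (0.6271, 0.7973, -0.6433)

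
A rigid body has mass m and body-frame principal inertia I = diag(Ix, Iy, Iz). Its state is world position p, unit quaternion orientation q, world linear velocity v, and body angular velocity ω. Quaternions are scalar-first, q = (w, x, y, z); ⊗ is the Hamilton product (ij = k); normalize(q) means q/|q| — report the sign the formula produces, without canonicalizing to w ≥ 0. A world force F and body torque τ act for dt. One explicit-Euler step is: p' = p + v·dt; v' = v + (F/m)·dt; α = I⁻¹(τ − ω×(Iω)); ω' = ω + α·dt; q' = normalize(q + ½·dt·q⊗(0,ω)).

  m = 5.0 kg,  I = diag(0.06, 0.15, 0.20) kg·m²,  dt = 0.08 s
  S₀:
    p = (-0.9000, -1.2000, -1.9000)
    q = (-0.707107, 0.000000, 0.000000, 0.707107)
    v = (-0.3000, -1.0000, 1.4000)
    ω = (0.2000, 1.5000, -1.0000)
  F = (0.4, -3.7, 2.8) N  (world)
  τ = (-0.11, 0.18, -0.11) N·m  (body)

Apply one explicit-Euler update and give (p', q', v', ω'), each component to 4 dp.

ω×(Iω) gyroscopic = (-0.0750, 0.0280, 0.0270)
α = I⁻¹(τ − ω×Iω) = (-0.5833, 1.0133, -0.6850)
ω' = ω + α·dt = (0.1533, 1.5811, -1.0548)
q⊗(0,ω) = (0.7071070, -1.2020819, -0.9192391, 0.7071070)
updated quaternion q' = (-0.6770, -0.0480, -0.0367, 0.7335)
linear accel F/m = (0.0800, -0.7400, 0.5600)
p' = p + v·dt = (-0.9240, -1.2800, -1.7880)
v' = v + a·dt = (-0.2936, -1.0592, 1.4448)

p' = (-0.9240, -1.2800, -1.7880)
q' = (-0.6770, -0.0480, -0.0367, 0.7335)
v' = (-0.2936, -1.0592, 1.4448)
ω' = (0.1533, 1.5811, -1.0548)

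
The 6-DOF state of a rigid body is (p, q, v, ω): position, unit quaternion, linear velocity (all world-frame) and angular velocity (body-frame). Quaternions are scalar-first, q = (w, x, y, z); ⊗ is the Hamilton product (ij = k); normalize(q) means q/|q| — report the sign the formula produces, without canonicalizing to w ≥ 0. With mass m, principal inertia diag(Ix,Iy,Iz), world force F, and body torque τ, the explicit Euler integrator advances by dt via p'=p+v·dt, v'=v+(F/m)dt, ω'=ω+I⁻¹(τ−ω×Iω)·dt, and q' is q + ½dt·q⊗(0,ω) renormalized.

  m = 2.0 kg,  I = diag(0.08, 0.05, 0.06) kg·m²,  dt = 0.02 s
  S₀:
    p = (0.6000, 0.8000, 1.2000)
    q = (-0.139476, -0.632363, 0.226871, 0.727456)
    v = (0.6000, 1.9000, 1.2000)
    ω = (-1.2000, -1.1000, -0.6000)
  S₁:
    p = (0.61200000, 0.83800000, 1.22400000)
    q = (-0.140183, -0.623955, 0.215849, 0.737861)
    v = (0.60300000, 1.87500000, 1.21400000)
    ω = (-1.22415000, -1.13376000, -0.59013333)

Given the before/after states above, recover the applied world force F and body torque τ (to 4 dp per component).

F = (0.3000, -2.5000, 1.4000)
τ = (-0.0900, -0.0700, -0.0100)

v₁ − v₀ = (0.00300000, -0.02500000, 0.01400000)
F = m·Δv/dt = (0.3000, -2.5000, 1.4000)
ω₁ − ω₀ = (-0.02415000, -0.03376000, 0.00986667)
ω₀×(Iω₀) = (0.0066, 0.0144, -0.0396)
I·α + gyro = (-0.0900, -0.0700, -0.0100)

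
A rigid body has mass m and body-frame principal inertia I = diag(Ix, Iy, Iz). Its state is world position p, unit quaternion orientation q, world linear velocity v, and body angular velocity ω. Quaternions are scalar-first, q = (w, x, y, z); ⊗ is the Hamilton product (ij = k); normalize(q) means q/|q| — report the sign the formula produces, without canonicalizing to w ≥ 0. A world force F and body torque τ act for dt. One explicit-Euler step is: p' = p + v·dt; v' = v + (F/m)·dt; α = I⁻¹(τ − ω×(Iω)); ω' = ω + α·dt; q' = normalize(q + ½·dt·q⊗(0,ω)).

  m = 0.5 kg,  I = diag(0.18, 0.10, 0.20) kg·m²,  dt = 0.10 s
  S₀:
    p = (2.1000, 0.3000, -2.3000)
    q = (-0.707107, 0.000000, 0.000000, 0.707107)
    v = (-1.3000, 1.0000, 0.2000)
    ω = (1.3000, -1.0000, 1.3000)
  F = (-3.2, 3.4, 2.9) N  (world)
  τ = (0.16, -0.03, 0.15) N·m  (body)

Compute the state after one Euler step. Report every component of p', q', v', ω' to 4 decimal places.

a = (-6.4000, 6.8000, 5.8000)
new position p' = (1.9700, 0.4000, -2.2800)
v + (F/m)dt = (-1.9400, 1.6800, 0.7800)
α = I⁻¹(τ − ω×Iω) = (1.6111, 0.0380, 0.2300)
ω + α·dt = (1.4611, -0.9962, 1.3230)
q⊗(0,ω) = (-0.9192391, -0.2121321, 1.6263461, -0.9192391)
q' = normalize(q + ½dt·q⊗(0,ω)) = (-0.7490, -0.0105, 0.0809, 0.6576)

p' = (1.9700, 0.4000, -2.2800)
q' = (-0.7490, -0.0105, 0.0809, 0.6576)
v' = (-1.9400, 1.6800, 0.7800)
ω' = (1.4611, -0.9962, 1.3230)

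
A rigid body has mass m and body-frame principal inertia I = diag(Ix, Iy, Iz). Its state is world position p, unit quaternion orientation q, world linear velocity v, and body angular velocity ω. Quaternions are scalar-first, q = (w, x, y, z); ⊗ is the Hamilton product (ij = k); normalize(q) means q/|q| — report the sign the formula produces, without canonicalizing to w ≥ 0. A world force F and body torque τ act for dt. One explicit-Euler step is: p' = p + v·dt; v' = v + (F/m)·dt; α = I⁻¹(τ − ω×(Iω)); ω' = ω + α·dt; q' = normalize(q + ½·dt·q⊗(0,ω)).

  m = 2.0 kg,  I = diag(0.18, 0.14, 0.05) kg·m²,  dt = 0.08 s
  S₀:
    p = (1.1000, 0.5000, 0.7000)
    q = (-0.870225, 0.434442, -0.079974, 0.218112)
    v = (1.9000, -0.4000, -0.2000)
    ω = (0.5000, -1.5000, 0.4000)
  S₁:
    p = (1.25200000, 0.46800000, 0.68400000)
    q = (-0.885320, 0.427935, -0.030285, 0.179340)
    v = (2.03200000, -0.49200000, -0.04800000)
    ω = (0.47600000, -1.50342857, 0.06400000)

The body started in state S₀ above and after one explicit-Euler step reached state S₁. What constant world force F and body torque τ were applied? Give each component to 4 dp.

F = (3.3000, -2.3000, 3.8000)
τ = (0.0000, 0.0200, -0.1800)

velocity change Δv = (0.13200000, -0.09200000, 0.15200000)
applied force F = (3.3000, -2.3000, 3.8000)
rate change Δω = (-0.02400000, -0.00342857, -0.33600000)
ω₀×(Iω₀) = (0.0540, 0.0260, 0.0300)
I·α + gyro = (0.0000, 0.0200, -0.1800)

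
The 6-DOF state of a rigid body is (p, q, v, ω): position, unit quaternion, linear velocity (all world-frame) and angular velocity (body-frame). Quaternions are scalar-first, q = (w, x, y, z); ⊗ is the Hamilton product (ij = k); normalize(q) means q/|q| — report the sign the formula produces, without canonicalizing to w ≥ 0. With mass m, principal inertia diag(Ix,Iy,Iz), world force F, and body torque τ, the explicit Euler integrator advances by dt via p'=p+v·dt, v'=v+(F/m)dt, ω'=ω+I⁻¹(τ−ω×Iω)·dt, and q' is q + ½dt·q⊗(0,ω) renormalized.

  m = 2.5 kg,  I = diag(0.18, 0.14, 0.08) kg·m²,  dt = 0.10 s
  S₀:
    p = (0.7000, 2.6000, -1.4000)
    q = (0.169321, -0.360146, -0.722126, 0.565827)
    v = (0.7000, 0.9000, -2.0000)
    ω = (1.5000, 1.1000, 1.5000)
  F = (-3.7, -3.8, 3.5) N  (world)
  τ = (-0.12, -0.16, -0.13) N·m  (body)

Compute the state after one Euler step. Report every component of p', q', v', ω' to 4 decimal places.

ω×(Iω) gyroscopic = (-0.0990, 0.2250, -0.0660)
angular accel α = (-0.1167, -2.7500, -0.8000)
ω' = ω + α·dt = (1.4883, 0.8250, 1.4200)
Hamilton product q⊗(0,ω) = (0.4858171, -1.4516172, 1.5752126, 0.9410099)
updated quaternion q' = (0.1922, -0.4297, -0.6388, 0.6085)
p + v·dt = (0.7700, 2.6900, -1.6000)
v' = v + a·dt = (0.5520, 0.7480, -1.8600)

p' = (0.7700, 2.6900, -1.6000)
q' = (0.1922, -0.4297, -0.6388, 0.6085)
v' = (0.5520, 0.7480, -1.8600)
ω' = (1.4883, 0.8250, 1.4200)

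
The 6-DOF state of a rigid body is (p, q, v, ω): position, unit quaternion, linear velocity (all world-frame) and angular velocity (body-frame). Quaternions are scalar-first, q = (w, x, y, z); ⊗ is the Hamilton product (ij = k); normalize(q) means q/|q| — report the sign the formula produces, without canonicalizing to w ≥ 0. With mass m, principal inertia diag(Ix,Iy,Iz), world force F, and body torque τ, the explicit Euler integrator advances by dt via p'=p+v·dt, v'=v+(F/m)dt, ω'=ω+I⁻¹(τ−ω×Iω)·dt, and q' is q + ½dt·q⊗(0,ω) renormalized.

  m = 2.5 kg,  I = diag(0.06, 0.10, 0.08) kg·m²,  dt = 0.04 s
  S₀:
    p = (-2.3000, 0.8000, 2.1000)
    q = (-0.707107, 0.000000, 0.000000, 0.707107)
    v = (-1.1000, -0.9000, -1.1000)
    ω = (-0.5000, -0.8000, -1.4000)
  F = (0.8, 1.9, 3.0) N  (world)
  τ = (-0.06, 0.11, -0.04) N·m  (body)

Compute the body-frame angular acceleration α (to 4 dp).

precession coupling ω×(Iω) = (-0.0224, -0.0140, 0.0160)
(τ − ω×Iω)/I = (-0.6267, 1.2400, -0.7000)

α = (-0.6267, 1.2400, -0.7000)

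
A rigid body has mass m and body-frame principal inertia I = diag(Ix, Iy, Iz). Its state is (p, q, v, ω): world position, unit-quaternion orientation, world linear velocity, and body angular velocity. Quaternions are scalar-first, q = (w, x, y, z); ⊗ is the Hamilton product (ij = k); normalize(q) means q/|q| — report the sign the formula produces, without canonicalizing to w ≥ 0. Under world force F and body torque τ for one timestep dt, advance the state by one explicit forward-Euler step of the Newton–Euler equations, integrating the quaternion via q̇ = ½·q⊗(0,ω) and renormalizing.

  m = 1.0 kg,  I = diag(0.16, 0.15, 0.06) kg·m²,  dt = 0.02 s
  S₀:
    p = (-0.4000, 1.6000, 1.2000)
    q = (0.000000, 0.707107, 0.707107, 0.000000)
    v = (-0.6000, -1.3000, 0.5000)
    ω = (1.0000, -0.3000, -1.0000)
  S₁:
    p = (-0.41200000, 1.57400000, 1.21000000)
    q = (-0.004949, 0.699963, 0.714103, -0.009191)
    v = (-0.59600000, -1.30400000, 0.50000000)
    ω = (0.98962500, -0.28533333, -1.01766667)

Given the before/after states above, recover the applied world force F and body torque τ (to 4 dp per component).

F = (0.2000, -0.2000, 0.0000)
τ = (-0.1100, 0.0100, -0.0500)

Δv = v₁−v₀ = (0.00400000, -0.00400000, 0.00000000)
m·(v₁−v₀)/dt = (0.2000, -0.2000, 0.0000)
ω₁ − ω₀ = (-0.01037500, 0.01466667, -0.01766667)
gyro term ω₀×Iω₀ = (-0.0270, -0.1000, 0.0030)
applied torque τ = (-0.1100, 0.0100, -0.0500)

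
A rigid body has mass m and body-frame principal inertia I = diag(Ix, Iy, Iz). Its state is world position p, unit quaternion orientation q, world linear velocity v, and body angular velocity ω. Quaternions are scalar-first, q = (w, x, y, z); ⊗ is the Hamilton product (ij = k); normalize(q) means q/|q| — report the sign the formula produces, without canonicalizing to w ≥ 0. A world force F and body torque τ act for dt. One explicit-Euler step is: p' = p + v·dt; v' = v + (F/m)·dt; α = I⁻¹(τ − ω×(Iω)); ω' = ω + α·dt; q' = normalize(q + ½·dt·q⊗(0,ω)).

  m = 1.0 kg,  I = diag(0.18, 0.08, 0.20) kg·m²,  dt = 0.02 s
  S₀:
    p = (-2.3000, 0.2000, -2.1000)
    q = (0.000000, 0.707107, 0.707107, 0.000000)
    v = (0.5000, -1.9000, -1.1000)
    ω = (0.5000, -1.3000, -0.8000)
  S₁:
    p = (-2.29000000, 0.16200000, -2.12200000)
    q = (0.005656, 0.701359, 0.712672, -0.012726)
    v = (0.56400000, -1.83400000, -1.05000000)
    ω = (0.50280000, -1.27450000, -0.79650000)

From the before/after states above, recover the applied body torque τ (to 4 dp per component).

ω₁ − ω₀ = (0.00280000, 0.02550000, 0.00350000)
ω₀×(Iω₀) = (0.1248, 0.0080, 0.0650)
τ = I·(Δω/dt) + ω₀×(Iω₀) = (0.1500, 0.1100, 0.1000)

τ = (0.1500, 0.1100, 0.1000)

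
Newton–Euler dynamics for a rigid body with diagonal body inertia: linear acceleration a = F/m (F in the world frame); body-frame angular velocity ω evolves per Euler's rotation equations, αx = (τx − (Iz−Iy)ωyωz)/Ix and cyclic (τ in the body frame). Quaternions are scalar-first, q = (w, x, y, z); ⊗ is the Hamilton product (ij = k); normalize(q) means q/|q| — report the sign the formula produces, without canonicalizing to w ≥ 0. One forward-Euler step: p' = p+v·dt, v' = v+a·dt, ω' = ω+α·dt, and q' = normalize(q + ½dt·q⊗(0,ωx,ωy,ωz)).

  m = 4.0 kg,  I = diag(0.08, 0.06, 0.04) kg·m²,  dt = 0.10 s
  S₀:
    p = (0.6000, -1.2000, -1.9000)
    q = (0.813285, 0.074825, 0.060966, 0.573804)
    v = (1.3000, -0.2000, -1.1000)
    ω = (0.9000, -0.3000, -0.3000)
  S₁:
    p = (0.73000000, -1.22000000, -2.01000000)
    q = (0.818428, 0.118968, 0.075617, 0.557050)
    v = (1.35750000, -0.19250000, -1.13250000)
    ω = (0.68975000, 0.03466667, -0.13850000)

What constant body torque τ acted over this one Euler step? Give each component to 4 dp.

τ = (-0.1700, 0.1900, 0.0700)

rate change Δω = (-0.21025000, 0.33466667, 0.16150000)
ω₀×(Iω₀) = (-0.0018, -0.0108, 0.0054)
I·α + gyro = (-0.1700, 0.1900, 0.0700)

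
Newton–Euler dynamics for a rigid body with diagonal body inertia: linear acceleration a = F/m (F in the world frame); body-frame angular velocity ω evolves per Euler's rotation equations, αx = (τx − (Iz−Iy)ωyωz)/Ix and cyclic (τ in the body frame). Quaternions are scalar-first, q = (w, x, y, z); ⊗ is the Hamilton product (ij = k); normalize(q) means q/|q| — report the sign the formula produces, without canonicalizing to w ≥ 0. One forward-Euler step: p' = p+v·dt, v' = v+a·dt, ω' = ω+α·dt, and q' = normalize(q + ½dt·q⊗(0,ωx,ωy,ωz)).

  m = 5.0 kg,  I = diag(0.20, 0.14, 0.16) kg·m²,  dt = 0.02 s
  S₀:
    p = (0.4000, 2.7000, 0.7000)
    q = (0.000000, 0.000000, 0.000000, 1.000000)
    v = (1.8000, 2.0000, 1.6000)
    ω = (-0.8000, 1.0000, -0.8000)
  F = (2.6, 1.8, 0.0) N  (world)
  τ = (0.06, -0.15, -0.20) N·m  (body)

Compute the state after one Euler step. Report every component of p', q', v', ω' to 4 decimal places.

a = F/m = (0.5200, 0.3600, 0.0000)
p + v·dt = (0.4360, 2.7400, 0.7320)
new velocity v' = (1.8104, 2.0072, 1.6000)
ω×(Iω) gyroscopic = (-0.0160, 0.0256, 0.0480)
(τ − ω×Iω)/I = (0.3800, -1.2543, -1.5500)
new body rate ω' = (-0.7924, 0.9749, -0.8310)
q⊗(0,ω) = (0.8000000, -1.0000000, -0.8000000, 0.0000000)
q' = normalize(q + ½dt·q⊗(0,ω)) = (0.0080, -0.0100, -0.0080, 0.9999)

p' = (0.4360, 2.7400, 0.7320)
q' = (0.0080, -0.0100, -0.0080, 0.9999)
v' = (1.8104, 2.0072, 1.6000)
ω' = (-0.7924, 0.9749, -0.8310)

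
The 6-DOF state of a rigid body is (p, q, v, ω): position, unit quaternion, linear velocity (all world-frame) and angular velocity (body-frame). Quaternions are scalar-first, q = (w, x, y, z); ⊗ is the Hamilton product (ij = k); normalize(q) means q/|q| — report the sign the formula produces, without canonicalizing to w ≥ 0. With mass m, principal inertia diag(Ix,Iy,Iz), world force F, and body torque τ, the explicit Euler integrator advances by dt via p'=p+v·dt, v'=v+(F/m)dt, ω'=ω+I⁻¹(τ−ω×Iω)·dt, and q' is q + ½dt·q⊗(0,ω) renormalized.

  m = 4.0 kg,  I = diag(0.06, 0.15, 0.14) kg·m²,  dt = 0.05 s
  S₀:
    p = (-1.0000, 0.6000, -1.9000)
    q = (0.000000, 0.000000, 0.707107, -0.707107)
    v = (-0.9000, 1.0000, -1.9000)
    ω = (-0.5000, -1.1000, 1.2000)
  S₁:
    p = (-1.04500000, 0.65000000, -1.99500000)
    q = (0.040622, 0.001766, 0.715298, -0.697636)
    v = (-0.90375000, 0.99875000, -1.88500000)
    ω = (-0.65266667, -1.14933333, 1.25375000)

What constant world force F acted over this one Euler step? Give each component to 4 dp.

Δv = v₁−v₀ = (-0.00375000, -0.00125000, 0.01500000)
m·(v₁−v₀)/dt = (-0.3000, -0.1000, 1.2000)

F = (-0.3000, -0.1000, 1.2000)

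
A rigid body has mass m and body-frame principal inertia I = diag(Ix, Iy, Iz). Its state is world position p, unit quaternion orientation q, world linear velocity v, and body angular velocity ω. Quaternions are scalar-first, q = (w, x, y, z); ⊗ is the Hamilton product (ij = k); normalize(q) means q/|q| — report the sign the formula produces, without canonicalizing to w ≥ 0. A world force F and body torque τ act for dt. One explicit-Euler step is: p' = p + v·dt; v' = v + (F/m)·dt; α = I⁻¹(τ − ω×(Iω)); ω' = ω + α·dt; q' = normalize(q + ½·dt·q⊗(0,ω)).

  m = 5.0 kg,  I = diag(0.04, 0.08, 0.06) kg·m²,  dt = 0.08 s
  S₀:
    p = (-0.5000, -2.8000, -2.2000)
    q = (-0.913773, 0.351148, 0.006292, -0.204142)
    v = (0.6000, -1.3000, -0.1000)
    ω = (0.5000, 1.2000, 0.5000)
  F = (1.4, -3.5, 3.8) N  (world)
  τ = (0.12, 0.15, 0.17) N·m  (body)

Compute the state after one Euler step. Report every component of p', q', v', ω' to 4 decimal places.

p' = (-0.4520, -2.9040, -2.2080)
q' = (-0.9156, 0.3423, -0.0486, -0.2054)
v' = (0.6224, -1.3560, -0.0392)
ω' = (0.7640, 1.3550, 0.6947)

p + v·dt = (-0.4520, -2.9040, -2.2080)
new velocity v' = (0.6224, -1.3560, -0.0392)
precession coupling ω×(Iω) = (-0.0120, -0.0050, 0.0240)
angular accel α = (3.3000, 1.9375, 2.4333)
new body rate ω' = (0.7640, 1.3550, 0.6947)
Hamilton product q⊗(0,ω) = (-0.0810534, -0.2087701, -1.3741726, -0.0386549)
q + ½dt·q⊗(0,ω), renormalized = (-0.9156, 0.3423, -0.0486, -0.2054)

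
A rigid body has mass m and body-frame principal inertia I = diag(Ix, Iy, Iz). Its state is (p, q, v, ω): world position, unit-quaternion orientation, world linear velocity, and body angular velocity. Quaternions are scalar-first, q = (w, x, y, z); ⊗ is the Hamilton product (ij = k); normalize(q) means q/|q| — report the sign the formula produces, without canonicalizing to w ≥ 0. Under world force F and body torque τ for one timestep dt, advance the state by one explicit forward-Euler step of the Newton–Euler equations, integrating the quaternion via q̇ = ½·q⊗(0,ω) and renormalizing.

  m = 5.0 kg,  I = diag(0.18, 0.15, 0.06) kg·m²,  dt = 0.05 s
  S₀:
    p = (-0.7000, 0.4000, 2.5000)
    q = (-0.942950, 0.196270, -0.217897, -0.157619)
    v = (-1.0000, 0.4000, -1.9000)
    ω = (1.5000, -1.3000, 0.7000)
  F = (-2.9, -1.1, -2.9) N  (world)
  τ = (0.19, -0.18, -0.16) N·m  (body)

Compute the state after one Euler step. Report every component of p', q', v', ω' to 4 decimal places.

angular accel α = (0.6006, -2.0400, -3.6417)
ω + α·dt = (1.5300, -1.4020, 0.5179)
2q̇ = q⊗(0,ω) = (-0.4673378, -1.7718576, 0.8520175, -0.5883705)
q + ½dt·q⊗(0,ω), renormalized = (-0.9533, 0.1518, -0.1963, -0.1721)
a = (-0.5800, -0.2200, -0.5800)
p' = p + v·dt = (-0.7500, 0.4200, 2.4050)
v' = v + a·dt = (-1.0290, 0.3890, -1.9290)

p' = (-0.7500, 0.4200, 2.4050)
q' = (-0.9533, 0.1518, -0.1963, -0.1721)
v' = (-1.0290, 0.3890, -1.9290)
ω' = (1.5300, -1.4020, 0.5179)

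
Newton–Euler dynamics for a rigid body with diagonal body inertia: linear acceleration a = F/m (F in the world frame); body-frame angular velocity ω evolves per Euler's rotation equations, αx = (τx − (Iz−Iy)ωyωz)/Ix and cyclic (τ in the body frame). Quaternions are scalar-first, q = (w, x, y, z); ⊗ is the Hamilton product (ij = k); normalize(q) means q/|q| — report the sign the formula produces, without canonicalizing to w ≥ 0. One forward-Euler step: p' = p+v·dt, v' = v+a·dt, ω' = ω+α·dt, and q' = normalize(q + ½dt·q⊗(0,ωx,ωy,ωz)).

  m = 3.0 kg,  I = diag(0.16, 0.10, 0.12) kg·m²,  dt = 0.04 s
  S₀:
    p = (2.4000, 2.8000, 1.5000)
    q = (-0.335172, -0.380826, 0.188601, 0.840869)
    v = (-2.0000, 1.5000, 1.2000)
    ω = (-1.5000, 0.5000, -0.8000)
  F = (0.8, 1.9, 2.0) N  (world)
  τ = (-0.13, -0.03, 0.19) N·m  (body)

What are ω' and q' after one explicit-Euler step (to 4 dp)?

angular accel α = (-0.7625, -0.7800, 1.2083)
ω' = ω + α·dt = (-1.5305, 0.4688, -0.7517)
Hamilton product q⊗(0,ω) = (0.0071557, -0.0685573, -1.7335503, 0.3606261)
q' = normalize(q + ½dt·q⊗(0,ω)) = (-0.3348, -0.3820, 0.1538, 0.8475)

ω' = (-1.5305, 0.4688, -0.7517)
q' = (-0.3348, -0.3820, 0.1538, 0.8475)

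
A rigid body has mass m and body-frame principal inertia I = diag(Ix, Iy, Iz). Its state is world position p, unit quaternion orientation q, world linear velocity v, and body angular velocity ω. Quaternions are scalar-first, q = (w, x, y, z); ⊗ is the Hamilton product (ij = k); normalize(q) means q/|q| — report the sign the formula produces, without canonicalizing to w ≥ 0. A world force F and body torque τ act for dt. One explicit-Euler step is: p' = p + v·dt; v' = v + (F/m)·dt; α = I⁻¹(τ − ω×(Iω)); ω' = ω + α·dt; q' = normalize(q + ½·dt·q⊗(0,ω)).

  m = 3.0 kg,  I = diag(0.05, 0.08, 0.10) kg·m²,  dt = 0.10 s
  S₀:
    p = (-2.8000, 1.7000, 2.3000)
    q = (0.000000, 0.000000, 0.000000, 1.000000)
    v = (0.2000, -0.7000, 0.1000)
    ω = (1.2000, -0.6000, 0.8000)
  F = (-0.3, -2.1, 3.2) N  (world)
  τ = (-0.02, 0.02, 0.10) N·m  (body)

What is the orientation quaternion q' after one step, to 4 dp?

q' = (-0.0399, 0.0299, 0.0598, 0.9970)

q⊗(0,ω) = (-0.8000000, 0.6000000, 1.2000000, 0.0000000)
updated quaternion q' = (-0.0399, 0.0299, 0.0598, 0.9970)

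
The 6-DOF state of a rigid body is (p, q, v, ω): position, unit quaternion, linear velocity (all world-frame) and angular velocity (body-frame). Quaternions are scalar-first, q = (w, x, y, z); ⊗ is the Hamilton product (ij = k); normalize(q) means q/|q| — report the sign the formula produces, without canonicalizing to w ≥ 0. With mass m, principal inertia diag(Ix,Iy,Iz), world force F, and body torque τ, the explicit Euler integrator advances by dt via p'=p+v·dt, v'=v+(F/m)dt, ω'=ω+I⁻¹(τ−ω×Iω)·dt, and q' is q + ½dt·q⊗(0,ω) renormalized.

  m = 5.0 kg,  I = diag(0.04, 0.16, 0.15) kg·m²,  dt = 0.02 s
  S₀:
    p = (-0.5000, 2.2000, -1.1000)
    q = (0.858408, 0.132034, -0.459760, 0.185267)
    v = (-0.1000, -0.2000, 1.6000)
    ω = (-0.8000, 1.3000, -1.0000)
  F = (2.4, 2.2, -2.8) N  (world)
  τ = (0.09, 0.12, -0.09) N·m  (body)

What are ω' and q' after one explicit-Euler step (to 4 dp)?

(τ − ω×Iω)/I = (1.9250, 1.3000, 0.2320)
ω + α·dt = (-0.7615, 1.3260, -0.9954)
2q̇ = q⊗(0,ω) = (0.8885822, -0.4678135, 1.0997508, -1.0545718)
q' = normalize(q + ½dt·q⊗(0,ω)) = (0.8671, 0.1273, -0.4487, 0.1747)

ω' = (-0.7615, 1.3260, -0.9954)
q' = (0.8671, 0.1273, -0.4487, 0.1747)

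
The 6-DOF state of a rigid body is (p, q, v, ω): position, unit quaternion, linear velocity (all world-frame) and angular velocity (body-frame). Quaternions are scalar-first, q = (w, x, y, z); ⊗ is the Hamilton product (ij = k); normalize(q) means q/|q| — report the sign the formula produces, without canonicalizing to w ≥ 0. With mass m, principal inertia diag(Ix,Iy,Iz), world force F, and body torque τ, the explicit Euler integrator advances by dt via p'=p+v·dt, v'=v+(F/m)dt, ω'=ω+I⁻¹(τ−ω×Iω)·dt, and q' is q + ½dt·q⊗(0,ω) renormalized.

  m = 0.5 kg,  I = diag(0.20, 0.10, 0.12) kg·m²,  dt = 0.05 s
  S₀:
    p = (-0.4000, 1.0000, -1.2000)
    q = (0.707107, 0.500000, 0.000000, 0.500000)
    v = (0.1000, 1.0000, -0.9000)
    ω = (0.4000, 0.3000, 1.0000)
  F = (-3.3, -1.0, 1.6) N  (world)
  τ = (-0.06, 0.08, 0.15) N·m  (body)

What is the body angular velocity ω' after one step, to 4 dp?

ω' = (0.3835, 0.3240, 1.0675)

ω×(Iω) gyroscopic = (0.0060, 0.0320, -0.0120)
(τ − ω×Iω)/I = (-0.3300, 0.4800, 1.3500)
ω' = ω + α·dt = (0.3835, 0.3240, 1.0675)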